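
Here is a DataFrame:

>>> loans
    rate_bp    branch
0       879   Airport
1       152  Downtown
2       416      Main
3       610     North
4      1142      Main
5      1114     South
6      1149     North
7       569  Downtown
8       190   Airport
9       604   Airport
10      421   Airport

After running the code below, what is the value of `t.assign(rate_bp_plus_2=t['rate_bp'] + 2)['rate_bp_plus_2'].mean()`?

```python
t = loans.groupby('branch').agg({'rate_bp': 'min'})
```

group by branch, min of rate_bp:
          rate_bp
branch           
Airport       190
Downtown      152
Main          416
North         610
South        1114
add column rate_bp_plus_2 = t['rate_bp'] + 2:
          rate_bp  rate_bp_plus_2
branch                           
Airport       190             192
Downtown      152             154
Main          416             418
North         610             612
South        1114            1116

498.4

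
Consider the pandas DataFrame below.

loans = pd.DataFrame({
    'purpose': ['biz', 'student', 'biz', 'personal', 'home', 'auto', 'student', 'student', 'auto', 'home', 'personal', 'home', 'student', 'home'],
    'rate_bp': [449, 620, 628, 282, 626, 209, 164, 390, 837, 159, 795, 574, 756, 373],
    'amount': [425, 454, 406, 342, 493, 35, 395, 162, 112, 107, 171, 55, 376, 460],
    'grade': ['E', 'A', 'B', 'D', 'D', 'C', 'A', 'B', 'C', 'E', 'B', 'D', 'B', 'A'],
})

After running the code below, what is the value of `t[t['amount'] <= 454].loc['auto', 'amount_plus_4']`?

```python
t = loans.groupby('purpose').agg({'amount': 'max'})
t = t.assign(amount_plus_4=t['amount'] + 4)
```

group by purpose, max of amount:
          amount
purpose         
auto         112
biz          425
home         493
personal     342
student      454
add column amount_plus_4 = t['amount'] + 4:
          amount  amount_plus_4
purpose                        
auto         112            116
biz          425            429
home         493            497
personal     342            346
student      454            458
filter rows where amount <= 454:
          amount  amount_plus_4
purpose                        
auto         112            116
biz          425            429
personal     342            346
student      454            458
So loc['auto', 'amount_plus_4'] = 116.

116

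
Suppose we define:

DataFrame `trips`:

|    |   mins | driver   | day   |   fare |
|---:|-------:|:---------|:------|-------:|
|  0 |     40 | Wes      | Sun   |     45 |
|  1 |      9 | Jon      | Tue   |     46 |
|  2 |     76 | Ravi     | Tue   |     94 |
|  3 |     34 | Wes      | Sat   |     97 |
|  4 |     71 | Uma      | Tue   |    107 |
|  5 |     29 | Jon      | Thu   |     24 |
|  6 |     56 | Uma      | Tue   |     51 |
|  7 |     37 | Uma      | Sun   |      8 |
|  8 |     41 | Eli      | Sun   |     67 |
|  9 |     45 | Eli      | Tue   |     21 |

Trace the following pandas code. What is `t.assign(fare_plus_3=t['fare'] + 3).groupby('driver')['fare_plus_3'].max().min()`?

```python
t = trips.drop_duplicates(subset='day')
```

49

drop duplicate day (keep=first):
   mins driver  day  fare
0    40    Wes  Sun    45
1     9    Jon  Tue    46
3    34    Wes  Sat    97
5    29    Jon  Thu    24
add column fare_plus_3 = t['fare'] + 3:
   mins driver  day  fare  fare_plus_3
0    40    Wes  Sun    45           48
1     9    Jon  Tue    46           49
3    34    Wes  Sat    97          100
5    29    Jon  Thu    24           27
group by driver, max of fare_plus_3:
driver
Jon     49
Wes    100
Name: fare_plus_3, dtype: int64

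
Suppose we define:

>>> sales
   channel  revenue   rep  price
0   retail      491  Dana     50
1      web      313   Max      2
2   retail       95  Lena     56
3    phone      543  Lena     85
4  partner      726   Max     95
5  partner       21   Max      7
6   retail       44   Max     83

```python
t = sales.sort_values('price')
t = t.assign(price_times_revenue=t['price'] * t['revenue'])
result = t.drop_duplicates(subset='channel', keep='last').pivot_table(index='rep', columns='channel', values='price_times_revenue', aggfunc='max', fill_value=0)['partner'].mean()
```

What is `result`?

34485.0

sort by price:
   channel  revenue   rep  price
1      web      313   Max      2
5  partner       21   Max      7
0   retail      491  Dana     50
2   retail       95  Lena     56
6   retail       44   Max     83
3    phone      543  Lena     85
4  partner      726   Max     95
add column price_times_revenue = t['price'] * t['revenue']:
   channel  revenue   rep  price  price_times_revenue
1      web      313   Max      2                  626
5  partner       21   Max      7                  147
0   retail      491  Dana     50                24550
2   retail       95  Lena     56                 5320
6   retail       44   Max     83                 3652
3    phone      543  Lena     85                46155
4  partner      726   Max     95                68970
drop duplicate channel (keep=last):
   channel  revenue   rep  price  price_times_revenue
1      web      313   Max      2                  626
6   retail       44   Max     83                 3652
3    phone      543  Lena     85                46155
4  partner      726   Max     95                68970
pivot: rows=rep, cols=channel, max(price_times_revenue):
channel  partner  phone  retail  web
rep                                 
Lena           0  46155       0    0
Max        68970      0    3652  626
Reading off the mean of column 'partner', we get 34485.0.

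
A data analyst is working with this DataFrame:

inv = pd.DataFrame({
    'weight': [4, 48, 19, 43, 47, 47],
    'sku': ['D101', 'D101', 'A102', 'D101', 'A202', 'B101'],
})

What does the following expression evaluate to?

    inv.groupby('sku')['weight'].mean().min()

19.0

group by sku, mean of weight:
sku
A102    19.000000
A202    47.000000
B101    47.000000
D101    31.666667
Name: weight, dtype: float64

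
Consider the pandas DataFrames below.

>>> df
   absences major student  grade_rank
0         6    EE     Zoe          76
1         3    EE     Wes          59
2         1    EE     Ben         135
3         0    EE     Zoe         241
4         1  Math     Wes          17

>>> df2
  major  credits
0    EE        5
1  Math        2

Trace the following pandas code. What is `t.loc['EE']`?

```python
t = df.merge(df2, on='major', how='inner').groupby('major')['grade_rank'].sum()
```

511

merge on 'major' (how='inner') → 5 rows:
   absences major student  grade_rank  credits
0         6    EE     Zoe          76        5
1         3    EE     Wes          59        5
2         1    EE     Ben         135        5
3         0    EE     Zoe         241        5
4         1  Math     Wes          17        2
group by major, sum of grade_rank:
major
EE      511
Math     17
Name: grade_rank, dtype: int64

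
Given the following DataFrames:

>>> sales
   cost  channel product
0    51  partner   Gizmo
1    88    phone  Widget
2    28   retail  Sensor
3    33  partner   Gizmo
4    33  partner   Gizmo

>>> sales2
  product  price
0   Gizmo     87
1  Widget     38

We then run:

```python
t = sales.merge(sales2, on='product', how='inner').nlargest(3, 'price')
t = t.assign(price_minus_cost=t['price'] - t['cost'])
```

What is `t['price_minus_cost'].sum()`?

144

merge on 'product' (how='inner') → 4 rows:
   cost  channel product  price
0    51  partner   Gizmo     87
1    88    phone  Widget     38
2    33  partner   Gizmo     87
3    33  partner   Gizmo     87
take 3 rows with largest price:
   cost  channel product  price
0    51  partner   Gizmo     87
2    33  partner   Gizmo     87
3    33  partner   Gizmo     87
add column price_minus_cost = t['price'] - t['cost']:
   cost  channel product  price  price_minus_cost
0    51  partner   Gizmo     87                36
2    33  partner   Gizmo     87                54
3    33  partner   Gizmo     87                54
sum of column 'price_minus_cost' → 144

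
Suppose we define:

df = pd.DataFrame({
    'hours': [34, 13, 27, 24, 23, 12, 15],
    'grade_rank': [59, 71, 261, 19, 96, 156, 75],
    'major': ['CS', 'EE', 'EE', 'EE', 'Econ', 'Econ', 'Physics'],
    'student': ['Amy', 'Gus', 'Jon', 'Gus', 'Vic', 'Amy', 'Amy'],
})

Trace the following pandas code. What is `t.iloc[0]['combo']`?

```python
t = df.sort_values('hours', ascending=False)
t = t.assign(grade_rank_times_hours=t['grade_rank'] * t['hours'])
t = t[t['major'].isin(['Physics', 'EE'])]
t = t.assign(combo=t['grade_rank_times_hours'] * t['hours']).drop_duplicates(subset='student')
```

sort by hours descending:
   hours  grade_rank    major student
0     34          59       CS     Amy
2     27         261       EE     Jon
3     24          19       EE     Gus
4     23          96     Econ     Vic
6     15          75  Physics     Amy
1     13          71       EE     Gus
5     12         156     Econ     Amy
add column grade_rank_times_hours = t['grade_rank'] * t['hours']:
   hours  grade_rank    major student  grade_rank_times_hours
0     34          59       CS     Amy                    2006
2     27         261       EE     Jon                    7047
3     24          19       EE     Gus                     456
4     23          96     Econ     Vic                    2208
6     15          75  Physics     Amy                    1125
1     13          71       EE     Gus                     923
5     12         156     Econ     Amy                    1872
filter rows where major in ['Physics', 'EE']:
   hours  grade_rank    major student  grade_rank_times_hours
2     27         261       EE     Jon                    7047
3     24          19       EE     Gus                     456
6     15          75  Physics     Amy                    1125
1     13          71       EE     Gus                     923
add column combo = t['grade_rank_times_hours'] * t['hours']:
   hours  grade_rank    major student  grade_rank_times_hours   combo
2     27         261       EE     Jon                    7047  190269
3     24          19       EE     Gus                     456   10944
6     15          75  Physics     Amy                    1125   16875
1     13          71       EE     Gus                     923   11999
drop duplicate student (keep=first):
   hours  grade_rank    major student  grade_rank_times_hours   combo
2     27         261       EE     Jon                    7047  190269
3     24          19       EE     Gus                     456   10944
6     15          75  Physics     Amy                    1125   16875

190269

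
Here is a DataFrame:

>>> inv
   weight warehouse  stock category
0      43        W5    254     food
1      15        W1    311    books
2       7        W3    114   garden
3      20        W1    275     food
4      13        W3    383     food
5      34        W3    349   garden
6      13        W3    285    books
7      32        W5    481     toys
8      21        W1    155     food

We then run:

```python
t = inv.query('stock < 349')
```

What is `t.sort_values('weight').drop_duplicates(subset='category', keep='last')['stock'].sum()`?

679

filter rows where stock < 349:
   weight warehouse  stock category
0      43        W5    254     food
1      15        W1    311    books
2       7        W3    114   garden
3      20        W1    275     food
6      13        W3    285    books
8      21        W1    155     food
sort by weight:
   weight warehouse  stock category
2       7        W3    114   garden
6      13        W3    285    books
1      15        W1    311    books
3      20        W1    275     food
8      21        W1    155     food
0      43        W5    254     food
drop duplicate category (keep=last):
   weight warehouse  stock category
2       7        W3    114   garden
1      15        W1    311    books
0      43        W5    254     food
Reading off the sum of column 'stock', we get 679.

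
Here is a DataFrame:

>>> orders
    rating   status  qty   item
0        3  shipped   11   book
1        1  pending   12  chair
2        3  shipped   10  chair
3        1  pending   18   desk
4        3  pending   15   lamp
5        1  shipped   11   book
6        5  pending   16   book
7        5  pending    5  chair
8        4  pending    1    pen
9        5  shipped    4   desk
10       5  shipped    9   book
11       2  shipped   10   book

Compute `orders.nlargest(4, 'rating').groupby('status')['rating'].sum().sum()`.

20

take 4 rows with largest rating:
    rating   status  qty   item
6        5  pending   16   book
7        5  pending    5  chair
9        5  shipped    4   desk
10       5  shipped    9   book
group by status, sum of rating:
status
pending    10
shipped    10
Name: rating, dtype: int64
Taking the sum of the resulting series gives 20.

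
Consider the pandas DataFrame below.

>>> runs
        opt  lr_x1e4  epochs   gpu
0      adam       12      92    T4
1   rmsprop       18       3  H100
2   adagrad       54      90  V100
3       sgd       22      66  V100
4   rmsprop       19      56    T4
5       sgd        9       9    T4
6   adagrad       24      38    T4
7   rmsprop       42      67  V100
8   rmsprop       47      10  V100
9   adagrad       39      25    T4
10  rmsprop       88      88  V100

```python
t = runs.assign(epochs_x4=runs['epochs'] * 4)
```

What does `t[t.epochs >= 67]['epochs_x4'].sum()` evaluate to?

add column epochs_x4 = runs['epochs'] * 4:
        opt  lr_x1e4  epochs   gpu  epochs_x4
0      adam       12      92    T4        368
1   rmsprop       18       3  H100         12
2   adagrad       54      90  V100        360
3       sgd       22      66  V100        264
4   rmsprop       19      56    T4        224
5       sgd        9       9    T4         36
6   adagrad       24      38    T4        152
7   rmsprop       42      67  V100        268
8   rmsprop       47      10  V100         40
9   adagrad       39      25    T4        100
10  rmsprop       88      88  V100        352
filter rows where epochs >= 67:
        opt  lr_x1e4  epochs   gpu  epochs_x4
0      adam       12      92    T4        368
2   adagrad       54      90  V100        360
7   rmsprop       42      67  V100        268
10  rmsprop       88      88  V100        352

1348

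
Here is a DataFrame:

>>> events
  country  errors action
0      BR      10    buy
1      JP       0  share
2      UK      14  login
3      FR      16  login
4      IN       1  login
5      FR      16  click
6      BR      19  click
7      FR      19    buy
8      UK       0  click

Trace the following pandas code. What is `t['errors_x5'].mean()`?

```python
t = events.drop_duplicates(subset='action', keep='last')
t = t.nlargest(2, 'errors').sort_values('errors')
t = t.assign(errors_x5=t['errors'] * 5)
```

drop duplicate action (keep=last):
  country  errors action
1      JP       0  share
4      IN       1  login
7      FR      19    buy
8      UK       0  click
take 2 rows with largest errors:
  country  errors action
7      FR      19    buy
4      IN       1  login
sort by errors:
  country  errors action
4      IN       1  login
7      FR      19    buy
add column errors_x5 = t['errors'] * 5:
  country  errors action  errors_x5
4      IN       1  login          5
7      FR      19    buy         95

50.0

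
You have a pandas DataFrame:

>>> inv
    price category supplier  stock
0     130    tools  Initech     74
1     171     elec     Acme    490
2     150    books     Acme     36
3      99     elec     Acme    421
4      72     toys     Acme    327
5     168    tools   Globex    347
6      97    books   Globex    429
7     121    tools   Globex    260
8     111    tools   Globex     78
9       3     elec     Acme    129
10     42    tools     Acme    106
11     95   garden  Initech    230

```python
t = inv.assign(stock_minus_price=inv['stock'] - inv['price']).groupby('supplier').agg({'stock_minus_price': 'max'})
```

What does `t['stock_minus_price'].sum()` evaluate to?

789

add column stock_minus_price = inv['stock'] - inv['price']:
    price category supplier  stock  stock_minus_price
0     130    tools  Initech     74                -56
1     171     elec     Acme    490                319
2     150    books     Acme     36               -114
3      99     elec     Acme    421                322
4      72     toys     Acme    327                255
5     168    tools   Globex    347                179
6      97    books   Globex    429                332
7     121    tools   Globex    260                139
8     111    tools   Globex     78                -33
9       3     elec     Acme    129                126
10     42    tools     Acme    106                 64
11     95   garden  Initech    230                135
group by supplier, max of stock_minus_price:
          stock_minus_price
supplier                   
Acme                    322
Globex                  332
Initech                 135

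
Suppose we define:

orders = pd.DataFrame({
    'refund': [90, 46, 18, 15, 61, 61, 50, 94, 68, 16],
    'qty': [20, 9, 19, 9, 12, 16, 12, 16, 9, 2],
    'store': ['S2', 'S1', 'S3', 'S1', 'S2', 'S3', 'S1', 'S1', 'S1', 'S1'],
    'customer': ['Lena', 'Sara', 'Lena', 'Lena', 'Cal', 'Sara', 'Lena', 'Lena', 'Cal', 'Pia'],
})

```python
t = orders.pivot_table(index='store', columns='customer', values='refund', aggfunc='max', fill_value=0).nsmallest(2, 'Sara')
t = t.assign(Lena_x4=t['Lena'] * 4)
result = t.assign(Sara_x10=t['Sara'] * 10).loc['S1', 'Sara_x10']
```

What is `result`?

pivot: rows=store, cols=customer, max(refund):
customer  Cal  Lena  Pia  Sara
store                         
S1         68    94   16    46
S2         61    90    0     0
S3          0    18    0    61
take 2 rows with smallest Sara:
customer  Cal  Lena  Pia  Sara
store                         
S2         61    90    0     0
S1         68    94   16    46
add column Lena_x4 = t['Lena'] * 4:
customer  Cal  Lena  Pia  Sara  Lena_x4
store                                  
S2         61    90    0     0      360
S1         68    94   16    46      376
add column Sara_x10 = t['Sara'] * 10:
customer  Cal  Lena  Pia  Sara  Lena_x4  Sara_x10
store                                            
S2         61    90    0     0      360         0
S1         68    94   16    46      376       460

460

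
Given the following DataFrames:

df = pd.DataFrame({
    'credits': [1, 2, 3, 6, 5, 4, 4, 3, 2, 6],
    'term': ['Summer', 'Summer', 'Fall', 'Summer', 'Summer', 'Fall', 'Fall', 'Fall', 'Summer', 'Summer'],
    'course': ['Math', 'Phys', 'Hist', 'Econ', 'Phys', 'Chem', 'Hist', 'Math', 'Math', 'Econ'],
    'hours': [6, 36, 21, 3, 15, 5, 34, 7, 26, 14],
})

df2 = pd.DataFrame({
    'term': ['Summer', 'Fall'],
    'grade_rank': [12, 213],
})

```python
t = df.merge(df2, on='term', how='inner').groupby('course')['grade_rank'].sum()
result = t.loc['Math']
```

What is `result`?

merge on 'term' (how='inner') → 10 rows:
   credits    term course  hours  grade_rank
0        1  Summer   Math      6          12
1        2  Summer   Phys     36          12
2        3    Fall   Hist     21         213
3        6  Summer   Econ      3          12
4        5  Summer   Phys     15          12
5        4    Fall   Chem      5         213
6        4    Fall   Hist     34         213
7        3    Fall   Math      7         213
8        2  Summer   Math     26          12
9        6  Summer   Econ     14          12
group by course, sum of grade_rank:
course
Chem    213
Econ     24
Hist    426
Math    237
Phys     24
Name: grade_rank, dtype: int64
Finally, value at index 'Math' = 237.

237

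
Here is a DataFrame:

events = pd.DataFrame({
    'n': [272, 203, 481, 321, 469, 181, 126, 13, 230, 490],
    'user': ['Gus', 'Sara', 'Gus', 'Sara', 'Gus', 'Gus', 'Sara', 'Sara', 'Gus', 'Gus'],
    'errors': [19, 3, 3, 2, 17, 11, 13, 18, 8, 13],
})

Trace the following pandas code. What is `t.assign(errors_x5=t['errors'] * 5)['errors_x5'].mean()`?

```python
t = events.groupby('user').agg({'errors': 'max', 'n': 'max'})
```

92.5

group by user: max(errors), max(n):
      errors    n
user             
Gus       19  490
Sara      18  321
add column errors_x5 = t['errors'] * 5:
      errors    n  errors_x5
user                        
Gus       19  490         95
Sara      18  321         90
mean of column 'errors_x5' → 92.5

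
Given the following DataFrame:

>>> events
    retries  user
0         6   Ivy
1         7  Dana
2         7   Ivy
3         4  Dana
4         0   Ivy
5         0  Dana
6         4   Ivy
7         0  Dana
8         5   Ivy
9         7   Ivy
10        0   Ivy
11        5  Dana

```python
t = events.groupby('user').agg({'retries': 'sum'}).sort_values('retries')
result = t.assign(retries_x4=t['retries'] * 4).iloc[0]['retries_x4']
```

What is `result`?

group by user, sum of retries:
      retries
user         
Dana       16
Ivy        29
sort by retries:
      retries
user         
Dana       16
Ivy        29
add column retries_x4 = t['retries'] * 4:
      retries  retries_x4
user                     
Dana       16          64
Ivy        29         116

64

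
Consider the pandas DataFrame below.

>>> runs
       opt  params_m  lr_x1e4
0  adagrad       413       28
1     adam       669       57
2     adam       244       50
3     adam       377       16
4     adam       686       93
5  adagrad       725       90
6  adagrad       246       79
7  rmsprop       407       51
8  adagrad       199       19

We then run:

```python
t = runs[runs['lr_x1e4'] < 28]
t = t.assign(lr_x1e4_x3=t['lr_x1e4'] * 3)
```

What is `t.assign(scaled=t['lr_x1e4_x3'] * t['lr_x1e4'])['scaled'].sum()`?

filter rows where lr_x1e4 < 28:
       opt  params_m  lr_x1e4
3     adam       377       16
8  adagrad       199       19
add column lr_x1e4_x3 = t['lr_x1e4'] * 3:
       opt  params_m  lr_x1e4  lr_x1e4_x3
3     adam       377       16          48
8  adagrad       199       19          57
add column scaled = t['lr_x1e4_x3'] * t['lr_x1e4']:
       opt  params_m  lr_x1e4  lr_x1e4_x3  scaled
3     adam       377       16          48     768
8  adagrad       199       19          57    1083
Taking the sum of column 'scaled' gives 1851.

1851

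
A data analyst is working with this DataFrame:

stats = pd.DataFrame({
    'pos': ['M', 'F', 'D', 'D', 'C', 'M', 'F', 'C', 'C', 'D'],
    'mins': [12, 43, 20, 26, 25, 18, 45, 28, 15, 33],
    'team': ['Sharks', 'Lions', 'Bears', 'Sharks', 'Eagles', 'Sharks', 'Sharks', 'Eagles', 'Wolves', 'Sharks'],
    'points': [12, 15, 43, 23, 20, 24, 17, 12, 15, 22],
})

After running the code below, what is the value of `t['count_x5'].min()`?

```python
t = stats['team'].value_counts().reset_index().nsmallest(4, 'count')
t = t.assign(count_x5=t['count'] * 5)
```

value_counts of team:
team
Sharks    5
Eagles    2
Lions     1
Bears     1
Wolves    1
Name: count, dtype: int64
reset_index():
     team  count
0  Sharks      5
1  Eagles      2
2   Lions      1
3   Bears      1
4  Wolves      1
take 4 rows with smallest count:
     team  count
2   Lions      1
3   Bears      1
4  Wolves      1
1  Eagles      2
add column count_x5 = t['count'] * 5:
     team  count  count_x5
2   Lions      1         5
3   Bears      1         5
4  Wolves      1         5
1  Eagles      2        10
So min() = 5.

5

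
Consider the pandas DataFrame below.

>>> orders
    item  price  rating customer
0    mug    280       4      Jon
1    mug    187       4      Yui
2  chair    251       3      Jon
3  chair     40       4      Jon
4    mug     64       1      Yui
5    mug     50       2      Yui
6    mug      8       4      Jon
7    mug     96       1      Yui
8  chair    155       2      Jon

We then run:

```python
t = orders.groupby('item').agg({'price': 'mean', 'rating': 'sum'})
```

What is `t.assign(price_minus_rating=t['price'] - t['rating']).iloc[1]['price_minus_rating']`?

98.1666666667

group by item: mean(price), sum(rating):
            price  rating
item                     
chair  148.666667       9
mug    114.166667      16
add column price_minus_rating = t['price'] - t['rating']:
            price  rating  price_minus_rating
item                                         
chair  148.666667       9          139.666667
mug    114.166667      16           98.166667
Finally, value at position 1, column 'price_minus_rating' = 98.1666666667.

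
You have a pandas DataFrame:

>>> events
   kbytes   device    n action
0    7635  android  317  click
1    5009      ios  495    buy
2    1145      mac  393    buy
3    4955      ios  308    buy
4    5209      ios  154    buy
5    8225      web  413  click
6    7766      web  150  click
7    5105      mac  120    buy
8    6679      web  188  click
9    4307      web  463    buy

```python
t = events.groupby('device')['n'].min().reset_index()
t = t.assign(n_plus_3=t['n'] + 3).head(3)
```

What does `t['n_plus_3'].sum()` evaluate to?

600

group by device, min of n:
device
android    317
ios        154
mac        120
web        150
Name: n, dtype: int64
reset_index():
    device    n
0  android  317
1      ios  154
2      mac  120
3      web  150
add column n_plus_3 = t['n'] + 3:
    device    n  n_plus_3
0  android  317       320
1      ios  154       157
2      mac  120       123
3      web  150       153
take first 3 rows:
    device    n  n_plus_3
0  android  317       320
1      ios  154       157
2      mac  120       123
Hence 600.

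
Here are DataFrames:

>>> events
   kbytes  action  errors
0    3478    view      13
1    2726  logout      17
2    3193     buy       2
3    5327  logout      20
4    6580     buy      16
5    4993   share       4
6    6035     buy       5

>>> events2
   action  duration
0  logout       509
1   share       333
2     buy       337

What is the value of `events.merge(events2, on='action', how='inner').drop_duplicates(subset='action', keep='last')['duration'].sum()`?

merge on 'action' (how='inner') → 6 rows:
   kbytes  action  errors  duration
0    2726  logout      17       509
1    3193     buy       2       337
2    5327  logout      20       509
3    6580     buy      16       337
4    4993   share       4       333
5    6035     buy       5       337
drop duplicate action (keep=last):
   kbytes  action  errors  duration
2    5327  logout      20       509
4    4993   share       4       333
5    6035     buy       5       337
So sum() = 1179.

1179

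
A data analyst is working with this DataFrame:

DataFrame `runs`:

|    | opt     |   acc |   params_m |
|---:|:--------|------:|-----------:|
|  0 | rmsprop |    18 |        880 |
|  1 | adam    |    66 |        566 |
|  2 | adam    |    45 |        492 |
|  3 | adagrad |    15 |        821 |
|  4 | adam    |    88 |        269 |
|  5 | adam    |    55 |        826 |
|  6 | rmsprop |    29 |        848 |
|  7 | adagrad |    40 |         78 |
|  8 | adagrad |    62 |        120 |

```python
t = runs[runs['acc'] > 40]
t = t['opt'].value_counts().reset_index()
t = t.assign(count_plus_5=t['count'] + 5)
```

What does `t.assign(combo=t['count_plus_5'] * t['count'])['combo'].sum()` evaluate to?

42

filter rows where acc > 40:
       opt  acc  params_m
1     adam   66       566
2     adam   45       492
4     adam   88       269
5     adam   55       826
8  adagrad   62       120
value_counts of opt:
opt
adam       4
adagrad    1
Name: count, dtype: int64
reset_index():
       opt  count
0     adam      4
1  adagrad      1
add column count_plus_5 = t['count'] + 5:
       opt  count  count_plus_5
0     adam      4             9
1  adagrad      1             6
add column combo = t['count_plus_5'] * t['count']:
       opt  count  count_plus_5  combo
0     adam      4             9     36
1  adagrad      1             6      6
So sum() = 42.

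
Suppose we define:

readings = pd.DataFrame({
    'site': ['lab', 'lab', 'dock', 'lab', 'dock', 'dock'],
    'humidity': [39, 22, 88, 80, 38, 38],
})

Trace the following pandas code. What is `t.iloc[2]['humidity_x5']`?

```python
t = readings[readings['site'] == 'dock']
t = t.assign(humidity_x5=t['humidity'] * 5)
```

190

filter rows where site == 'dock':
   site  humidity
2  dock        88
4  dock        38
5  dock        38
add column humidity_x5 = t['humidity'] * 5:
   site  humidity  humidity_x5
2  dock        88          440
4  dock        38          190
5  dock        38          190
Reading off the value at position 2, column 'humidity_x5', we get 190.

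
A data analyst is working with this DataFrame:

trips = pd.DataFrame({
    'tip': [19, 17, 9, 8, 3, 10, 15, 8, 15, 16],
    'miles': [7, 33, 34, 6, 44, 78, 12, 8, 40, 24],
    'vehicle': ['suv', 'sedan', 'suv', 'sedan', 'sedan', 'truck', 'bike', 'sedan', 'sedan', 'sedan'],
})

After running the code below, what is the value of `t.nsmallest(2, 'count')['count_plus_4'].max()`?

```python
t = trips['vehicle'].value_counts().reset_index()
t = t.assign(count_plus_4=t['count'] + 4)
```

5

value_counts of vehicle:
vehicle
sedan    6
suv      2
truck    1
bike     1
Name: count, dtype: int64
reset_index():
  vehicle  count
0   sedan      6
1     suv      2
2   truck      1
3    bike      1
add column count_plus_4 = t['count'] + 4:
  vehicle  count  count_plus_4
0   sedan      6            10
1     suv      2             6
2   truck      1             5
3    bike      1             5
take 2 rows with smallest count:
  vehicle  count  count_plus_4
2   truck      1             5
3    bike      1             5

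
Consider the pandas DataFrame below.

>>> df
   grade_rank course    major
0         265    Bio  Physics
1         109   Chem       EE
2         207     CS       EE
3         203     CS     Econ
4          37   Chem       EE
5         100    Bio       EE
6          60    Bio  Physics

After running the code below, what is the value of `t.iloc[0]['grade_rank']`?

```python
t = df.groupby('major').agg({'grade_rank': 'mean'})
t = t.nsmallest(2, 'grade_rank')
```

113.25

group by major, mean of grade_rank:
         grade_rank
major              
EE           113.25
Econ         203.00
Physics      162.50
take 2 rows with smallest grade_rank:
         grade_rank
major              
EE           113.25
Physics      162.50
Taking the value at position 0, column 'grade_rank' gives 113.25.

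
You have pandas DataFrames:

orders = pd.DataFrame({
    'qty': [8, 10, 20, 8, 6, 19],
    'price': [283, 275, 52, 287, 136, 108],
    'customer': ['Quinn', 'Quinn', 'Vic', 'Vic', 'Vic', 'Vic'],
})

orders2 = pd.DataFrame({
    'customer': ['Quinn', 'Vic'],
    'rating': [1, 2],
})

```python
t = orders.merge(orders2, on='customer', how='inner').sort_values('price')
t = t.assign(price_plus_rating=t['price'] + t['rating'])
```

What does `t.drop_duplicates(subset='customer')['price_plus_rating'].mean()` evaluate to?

165.0

merge on 'customer' (how='inner') → 6 rows:
   qty  price customer  rating
0    8    283    Quinn       1
1   10    275    Quinn       1
2   20     52      Vic       2
3    8    287      Vic       2
4    6    136      Vic       2
5   19    108      Vic       2
sort by price:
   qty  price customer  rating
2   20     52      Vic       2
5   19    108      Vic       2
4    6    136      Vic       2
1   10    275    Quinn       1
0    8    283    Quinn       1
3    8    287      Vic       2
add column price_plus_rating = t['price'] + t['rating']:
   qty  price customer  rating  price_plus_rating
2   20     52      Vic       2                 54
5   19    108      Vic       2                110
4    6    136      Vic       2                138
1   10    275    Quinn       1                276
0    8    283    Quinn       1                284
3    8    287      Vic       2                289
drop duplicate customer (keep=first):
   qty  price customer  rating  price_plus_rating
2   20     52      Vic       2                 54
1   10    275    Quinn       1                276
Finally, mean of column 'price_plus_rating' = 165.0.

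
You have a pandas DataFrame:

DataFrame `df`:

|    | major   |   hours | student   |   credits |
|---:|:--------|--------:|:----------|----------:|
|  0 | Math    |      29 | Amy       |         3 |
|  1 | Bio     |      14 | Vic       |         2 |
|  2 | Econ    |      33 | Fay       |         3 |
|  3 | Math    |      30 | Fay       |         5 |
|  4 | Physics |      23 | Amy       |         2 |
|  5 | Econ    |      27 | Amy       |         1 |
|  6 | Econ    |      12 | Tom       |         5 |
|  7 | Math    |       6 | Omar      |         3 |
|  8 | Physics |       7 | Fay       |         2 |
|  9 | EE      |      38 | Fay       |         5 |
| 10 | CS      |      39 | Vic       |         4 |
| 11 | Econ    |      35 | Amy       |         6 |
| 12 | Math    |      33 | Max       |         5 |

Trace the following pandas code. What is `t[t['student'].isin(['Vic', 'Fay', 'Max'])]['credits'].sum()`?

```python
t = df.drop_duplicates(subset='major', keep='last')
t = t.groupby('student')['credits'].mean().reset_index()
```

drop duplicate major (keep=last):
      major  hours student  credits
1       Bio     14     Vic        2
8   Physics      7     Fay        2
9        EE     38     Fay        5
10       CS     39     Vic        4
11     Econ     35     Amy        6
12     Math     33     Max        5
group by student, mean of credits:
student
Amy    6.0
Fay    3.5
Max    5.0
Vic    3.0
Name: credits, dtype: float64
reset_index():
  student  credits
0     Amy      6.0
1     Fay      3.5
2     Max      5.0
3     Vic      3.0
filter rows where student in ['Vic', 'Fay', 'Max']:
  student  credits
1     Fay      3.5
2     Max      5.0
3     Vic      3.0

11.5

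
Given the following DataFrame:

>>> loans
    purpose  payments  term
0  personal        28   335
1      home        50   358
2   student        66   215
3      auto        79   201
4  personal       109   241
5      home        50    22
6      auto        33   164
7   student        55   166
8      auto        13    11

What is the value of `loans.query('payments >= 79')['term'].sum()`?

filter rows where payments >= 79:
    purpose  payments  term
3      auto        79   201
4  personal       109   241

442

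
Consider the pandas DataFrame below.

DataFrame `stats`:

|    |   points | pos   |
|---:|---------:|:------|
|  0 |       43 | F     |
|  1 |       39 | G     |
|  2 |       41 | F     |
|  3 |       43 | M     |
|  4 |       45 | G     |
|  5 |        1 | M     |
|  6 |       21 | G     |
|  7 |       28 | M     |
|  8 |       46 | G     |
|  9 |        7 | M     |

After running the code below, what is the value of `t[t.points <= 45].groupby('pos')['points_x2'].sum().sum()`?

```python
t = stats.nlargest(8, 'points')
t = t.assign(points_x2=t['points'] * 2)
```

520

take 8 rows with largest points:
   points pos
8      46   G
4      45   G
0      43   F
3      43   M
2      41   F
1      39   G
7      28   M
6      21   G
add column points_x2 = t['points'] * 2:
   points pos  points_x2
8      46   G         92
4      45   G         90
0      43   F         86
3      43   M         86
2      41   F         82
1      39   G         78
7      28   M         56
6      21   G         42
filter rows where points <= 45:
   points pos  points_x2
4      45   G         90
0      43   F         86
3      43   M         86
2      41   F         82
1      39   G         78
7      28   M         56
6      21   G         42
group by pos, sum of points_x2:
pos
F    168
G    210
M    142
Name: points_x2, dtype: int64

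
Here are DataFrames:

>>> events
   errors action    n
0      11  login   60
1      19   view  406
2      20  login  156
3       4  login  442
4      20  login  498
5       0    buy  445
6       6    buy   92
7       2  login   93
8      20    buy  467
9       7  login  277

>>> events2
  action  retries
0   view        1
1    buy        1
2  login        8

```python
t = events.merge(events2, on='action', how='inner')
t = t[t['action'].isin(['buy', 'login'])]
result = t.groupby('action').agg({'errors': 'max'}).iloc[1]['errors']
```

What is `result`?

20

merge on 'action' (how='inner') → 10 rows:
   errors action    n  retries
0      11  login   60        8
1      19   view  406        1
2      20  login  156        8
3       4  login  442        8
4      20  login  498        8
5       0    buy  445        1
6       6    buy   92        1
7       2  login   93        8
8      20    buy  467        1
9       7  login  277        8
filter rows where action in ['buy', 'login']:
   errors action    n  retries
0      11  login   60        8
2      20  login  156        8
3       4  login  442        8
4      20  login  498        8
5       0    buy  445        1
6       6    buy   92        1
7       2  login   93        8
8      20    buy  467        1
9       7  login  277        8
group by action, max of errors:
        errors
action        
buy         20
login       20
The value at position 1, column 'errors' is 20.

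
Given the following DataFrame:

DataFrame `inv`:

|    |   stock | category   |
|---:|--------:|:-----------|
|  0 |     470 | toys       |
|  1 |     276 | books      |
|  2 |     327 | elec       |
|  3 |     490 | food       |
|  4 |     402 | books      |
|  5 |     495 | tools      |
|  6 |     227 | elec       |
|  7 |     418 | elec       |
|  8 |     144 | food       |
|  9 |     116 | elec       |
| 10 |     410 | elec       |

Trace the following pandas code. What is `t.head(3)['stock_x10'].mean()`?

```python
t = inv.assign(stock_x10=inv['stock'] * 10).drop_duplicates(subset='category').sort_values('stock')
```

3576.66666667

add column stock_x10 = inv['stock'] * 10:
    stock category  stock_x10
0     470     toys       4700
1     276    books       2760
2     327     elec       3270
3     490     food       4900
4     402    books       4020
5     495    tools       4950
6     227     elec       2270
7     418     elec       4180
8     144     food       1440
9     116     elec       1160
10    410     elec       4100
drop duplicate category (keep=first):
   stock category  stock_x10
0    470     toys       4700
1    276    books       2760
2    327     elec       3270
3    490     food       4900
5    495    tools       4950
sort by stock:
   stock category  stock_x10
1    276    books       2760
2    327     elec       3270
0    470     toys       4700
3    490     food       4900
5    495    tools       4950
take first 3 rows:
   stock category  stock_x10
1    276    books       2760
2    327     elec       3270
0    470     toys       4700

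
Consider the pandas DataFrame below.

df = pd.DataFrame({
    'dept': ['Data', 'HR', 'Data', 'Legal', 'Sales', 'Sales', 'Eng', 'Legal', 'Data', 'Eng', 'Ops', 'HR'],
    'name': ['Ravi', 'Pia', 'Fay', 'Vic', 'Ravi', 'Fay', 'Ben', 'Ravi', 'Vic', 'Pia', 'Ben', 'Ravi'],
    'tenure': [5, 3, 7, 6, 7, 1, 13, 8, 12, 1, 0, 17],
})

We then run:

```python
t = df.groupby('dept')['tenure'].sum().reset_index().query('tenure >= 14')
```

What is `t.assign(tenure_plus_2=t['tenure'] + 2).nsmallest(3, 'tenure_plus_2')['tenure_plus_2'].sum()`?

group by dept, sum of tenure:
dept
Data     24
Eng      14
HR       20
Legal    14
Ops       0
Sales     8
Name: tenure, dtype: int64
reset_index():
    dept  tenure
0   Data      24
1    Eng      14
2     HR      20
3  Legal      14
4    Ops       0
5  Sales       8
filter rows where tenure >= 14:
    dept  tenure
0   Data      24
1    Eng      14
2     HR      20
3  Legal      14
add column tenure_plus_2 = t['tenure'] + 2:
    dept  tenure  tenure_plus_2
0   Data      24             26
1    Eng      14             16
2     HR      20             22
3  Legal      14             16
take 3 rows with smallest tenure_plus_2:
    dept  tenure  tenure_plus_2
1    Eng      14             16
3  Legal      14             16
2     HR      20             22
The sum of column 'tenure_plus_2' is 54.

54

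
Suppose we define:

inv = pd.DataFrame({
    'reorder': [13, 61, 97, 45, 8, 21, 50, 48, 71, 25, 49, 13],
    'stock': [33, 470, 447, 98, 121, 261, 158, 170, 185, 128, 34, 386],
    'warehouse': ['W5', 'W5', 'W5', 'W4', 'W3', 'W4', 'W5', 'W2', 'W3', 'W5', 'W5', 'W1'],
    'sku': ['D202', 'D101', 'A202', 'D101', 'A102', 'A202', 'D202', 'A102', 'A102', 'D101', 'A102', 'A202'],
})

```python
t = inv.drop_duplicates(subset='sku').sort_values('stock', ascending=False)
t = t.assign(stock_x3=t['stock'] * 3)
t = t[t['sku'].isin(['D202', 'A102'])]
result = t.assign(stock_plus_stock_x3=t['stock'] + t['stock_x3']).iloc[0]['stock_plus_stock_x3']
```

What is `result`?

drop duplicate sku (keep=first):
   reorder  stock warehouse   sku
0       13     33        W5  D202
1       61    470        W5  D101
2       97    447        W5  A202
4        8    121        W3  A102
sort by stock descending:
   reorder  stock warehouse   sku
1       61    470        W5  D101
2       97    447        W5  A202
4        8    121        W3  A102
0       13     33        W5  D202
add column stock_x3 = t['stock'] * 3:
   reorder  stock warehouse   sku  stock_x3
1       61    470        W5  D101      1410
2       97    447        W5  A202      1341
4        8    121        W3  A102       363
0       13     33        W5  D202        99
filter rows where sku in ['D202', 'A102']:
   reorder  stock warehouse   sku  stock_x3
4        8    121        W3  A102       363
0       13     33        W5  D202        99
add column stock_plus_stock_x3 = t['stock'] + t['stock_x3']:
   reorder  stock warehouse   sku  stock_x3  stock_plus_stock_x3
4        8    121        W3  A102       363                  484
0       13     33        W5  D202        99                  132
The value at position 0, column 'stock_plus_stock_x3' is 484.

484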